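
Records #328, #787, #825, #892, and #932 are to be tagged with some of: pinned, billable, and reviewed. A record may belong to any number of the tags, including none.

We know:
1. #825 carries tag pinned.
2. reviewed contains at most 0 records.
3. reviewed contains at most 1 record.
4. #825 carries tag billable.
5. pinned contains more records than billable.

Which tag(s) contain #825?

From (1): #825 ∈ pinned.
From (4): #825 ∈ billable.
(2): reviewed already has 0, so the rest are out.

#825: billable, pinned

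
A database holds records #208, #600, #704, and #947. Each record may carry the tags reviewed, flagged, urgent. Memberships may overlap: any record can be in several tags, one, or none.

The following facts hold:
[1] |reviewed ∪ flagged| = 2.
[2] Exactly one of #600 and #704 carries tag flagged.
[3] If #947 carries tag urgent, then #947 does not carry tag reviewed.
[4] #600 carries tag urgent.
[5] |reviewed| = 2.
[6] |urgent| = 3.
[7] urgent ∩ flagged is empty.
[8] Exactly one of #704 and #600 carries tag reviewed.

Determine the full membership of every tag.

reviewed = {#208, #704}; flagged = {#704}; urgent = {#208, #600, #947}

From (4): #600 ∈ urgent.
(7) (disjoint): #600 ∉ flagged.
(2) (exactly one): #704 ∈ flagged.
(7) (disjoint): #704 ∉ urgent.
(6): only 3 candidates remain for urgent, so all are in.
(7) (disjoint): #208 ∉ flagged.
(7) (disjoint): #947 ∉ flagged.
(3): #947 ∉ reviewed.
Suppose #208 ∉ reviewed: no assignment then satisfies all the clues, so #208 ∈ reviewed.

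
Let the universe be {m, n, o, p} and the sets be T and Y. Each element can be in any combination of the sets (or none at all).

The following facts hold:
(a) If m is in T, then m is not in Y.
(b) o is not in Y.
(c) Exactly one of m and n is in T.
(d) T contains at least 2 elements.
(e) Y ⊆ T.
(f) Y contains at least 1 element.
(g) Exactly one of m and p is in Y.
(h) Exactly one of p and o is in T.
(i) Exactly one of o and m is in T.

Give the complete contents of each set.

From (b): o ∉ Y.
Suppose m ∉ T: no assignment then satisfies all the clues, so m ∈ T.

T = {m, p}; Y = {p}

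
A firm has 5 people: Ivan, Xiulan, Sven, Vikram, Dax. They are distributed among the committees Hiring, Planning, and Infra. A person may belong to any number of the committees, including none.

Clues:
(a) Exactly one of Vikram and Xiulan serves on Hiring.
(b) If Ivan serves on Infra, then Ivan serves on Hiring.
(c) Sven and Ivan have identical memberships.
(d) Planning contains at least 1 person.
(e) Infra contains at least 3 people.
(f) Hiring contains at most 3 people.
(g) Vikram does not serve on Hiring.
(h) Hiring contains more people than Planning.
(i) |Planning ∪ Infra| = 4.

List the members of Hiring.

Hiring = {Ivan, Sven, Xiulan}

From (g): Vikram ∉ Hiring.
(a) (exactly one): Xiulan ∈ Hiring.
Suppose Ivan ∉ Hiring: no assignment then satisfies all the clues, so Ivan ∈ Hiring.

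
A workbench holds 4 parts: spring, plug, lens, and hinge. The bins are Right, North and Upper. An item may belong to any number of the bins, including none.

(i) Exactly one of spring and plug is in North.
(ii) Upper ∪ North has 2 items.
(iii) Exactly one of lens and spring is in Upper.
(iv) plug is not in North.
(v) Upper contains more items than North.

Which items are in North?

North = {spring}

From (iv): plug ∉ North.
(i) (exactly one): spring ∈ North.
Suppose lens ∈ North: no assignment then satisfies all the clues, so lens ∉ North.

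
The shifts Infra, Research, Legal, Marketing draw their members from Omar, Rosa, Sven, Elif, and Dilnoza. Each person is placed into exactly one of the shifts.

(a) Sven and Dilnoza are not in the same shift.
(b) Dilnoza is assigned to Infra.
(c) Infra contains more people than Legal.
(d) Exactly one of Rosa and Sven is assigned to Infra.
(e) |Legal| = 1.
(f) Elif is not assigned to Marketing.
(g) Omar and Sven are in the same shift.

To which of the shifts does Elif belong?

Elif: Legal

From (b): Dilnoza ∈ Infra.
From (f): Elif ∉ Marketing.
(a): Sven ∉ Infra.
(d) (exactly one): Rosa ∈ Infra.
(g): Omar matches Sven: Omar ∉ Infra.
Suppose Elif ∈ Infra: no assignment then satisfies all the clues, so Elif ∉ Infra.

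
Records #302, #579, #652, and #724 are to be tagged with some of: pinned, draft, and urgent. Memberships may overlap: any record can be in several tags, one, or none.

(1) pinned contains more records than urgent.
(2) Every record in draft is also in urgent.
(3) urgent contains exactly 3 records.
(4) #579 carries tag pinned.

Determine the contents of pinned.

pinned = {#302, #579, #652, #724}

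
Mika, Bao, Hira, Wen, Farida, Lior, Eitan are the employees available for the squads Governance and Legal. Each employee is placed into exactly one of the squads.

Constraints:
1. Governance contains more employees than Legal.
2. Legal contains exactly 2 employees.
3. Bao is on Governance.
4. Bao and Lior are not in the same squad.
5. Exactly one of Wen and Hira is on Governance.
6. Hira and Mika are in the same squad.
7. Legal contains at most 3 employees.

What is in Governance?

Governance = {Bao, Eitan, Farida, Hira, Mika}

From (3): Bao ∈ Governance.
(4): Lior ∉ Governance.
Only one squad left: Lior ∈ Legal.
Suppose Mika ∉ Governance: no assignment then satisfies all the clues, so Mika ∈ Governance.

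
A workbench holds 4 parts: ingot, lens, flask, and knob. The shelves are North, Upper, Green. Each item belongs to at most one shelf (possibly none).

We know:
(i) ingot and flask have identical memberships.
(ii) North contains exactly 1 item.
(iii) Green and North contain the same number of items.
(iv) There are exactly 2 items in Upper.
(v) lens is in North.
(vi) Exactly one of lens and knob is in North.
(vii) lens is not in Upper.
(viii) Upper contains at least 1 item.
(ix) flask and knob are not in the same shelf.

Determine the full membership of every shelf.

North = {lens}; Upper = {flask, ingot}; Green = {knob}

From (v): lens ∈ North.
(ii): North already has 1, so the rest are out.
Suppose ingot ∉ Upper: no assignment then satisfies all the clues, so ingot ∈ Upper.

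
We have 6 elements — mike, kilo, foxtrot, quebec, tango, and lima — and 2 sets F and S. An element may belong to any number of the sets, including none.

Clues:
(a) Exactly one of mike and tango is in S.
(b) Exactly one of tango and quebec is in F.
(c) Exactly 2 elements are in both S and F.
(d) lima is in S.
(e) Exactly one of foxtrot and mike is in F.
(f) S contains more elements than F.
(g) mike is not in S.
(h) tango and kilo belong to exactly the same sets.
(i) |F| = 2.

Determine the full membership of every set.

F = {foxtrot, quebec}; S = {foxtrot, kilo, lima, quebec, tango}

From (d): lima ∈ S.
From (g): mike ∉ S.
(a) (exactly one): tango ∈ S.
(h): kilo matches tango: kilo ∈ S.
Suppose mike ∈ F: no assignment then satisfies all the clues, so mike ∉ F.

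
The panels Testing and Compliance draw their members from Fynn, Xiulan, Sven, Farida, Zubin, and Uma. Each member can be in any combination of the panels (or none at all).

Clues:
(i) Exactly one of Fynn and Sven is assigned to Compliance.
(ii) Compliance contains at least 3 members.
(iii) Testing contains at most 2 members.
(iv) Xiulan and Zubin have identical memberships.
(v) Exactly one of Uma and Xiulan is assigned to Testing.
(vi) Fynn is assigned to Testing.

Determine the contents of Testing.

Testing = {Fynn, Uma}

From (vi): Fynn ∈ Testing.
Suppose Xiulan ∈ Testing: no assignment then satisfies all the clues, so Xiulan ∉ Testing.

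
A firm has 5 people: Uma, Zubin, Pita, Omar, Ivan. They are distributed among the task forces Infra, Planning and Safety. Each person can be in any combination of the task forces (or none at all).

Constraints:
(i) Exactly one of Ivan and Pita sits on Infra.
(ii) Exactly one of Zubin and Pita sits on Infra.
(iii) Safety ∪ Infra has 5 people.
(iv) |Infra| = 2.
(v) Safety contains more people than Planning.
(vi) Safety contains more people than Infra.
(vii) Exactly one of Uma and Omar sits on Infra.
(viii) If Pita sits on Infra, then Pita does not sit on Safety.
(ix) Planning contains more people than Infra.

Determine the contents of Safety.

Safety = {Ivan, Omar, Uma, Zubin}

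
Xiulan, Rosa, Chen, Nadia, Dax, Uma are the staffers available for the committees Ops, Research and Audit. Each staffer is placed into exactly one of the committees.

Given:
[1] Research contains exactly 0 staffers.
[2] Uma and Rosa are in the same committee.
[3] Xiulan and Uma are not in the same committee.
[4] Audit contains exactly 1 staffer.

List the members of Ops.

Ops = {Chen, Dax, Nadia, Rosa, Uma}

(1): Research already has 0, so the rest are out.
Suppose Xiulan ∈ Ops: no assignment then satisfies all the clues, so Xiulan ∉ Ops.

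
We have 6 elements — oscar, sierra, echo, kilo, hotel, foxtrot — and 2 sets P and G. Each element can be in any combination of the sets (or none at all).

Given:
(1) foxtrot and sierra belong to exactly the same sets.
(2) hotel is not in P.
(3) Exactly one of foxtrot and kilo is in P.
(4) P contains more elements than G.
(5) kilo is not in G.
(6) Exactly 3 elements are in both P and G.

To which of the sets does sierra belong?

sierra: G, P

From (2): hotel ∉ P.
From (5): kilo ∉ G.
Suppose sierra ∉ P: no assignment then satisfies all the clues, so sierra ∈ P.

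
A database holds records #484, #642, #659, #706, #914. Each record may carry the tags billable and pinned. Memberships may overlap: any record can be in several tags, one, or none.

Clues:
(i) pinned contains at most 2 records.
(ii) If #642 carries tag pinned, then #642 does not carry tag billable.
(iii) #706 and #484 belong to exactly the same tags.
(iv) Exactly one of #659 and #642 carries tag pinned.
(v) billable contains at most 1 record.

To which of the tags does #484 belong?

#484: none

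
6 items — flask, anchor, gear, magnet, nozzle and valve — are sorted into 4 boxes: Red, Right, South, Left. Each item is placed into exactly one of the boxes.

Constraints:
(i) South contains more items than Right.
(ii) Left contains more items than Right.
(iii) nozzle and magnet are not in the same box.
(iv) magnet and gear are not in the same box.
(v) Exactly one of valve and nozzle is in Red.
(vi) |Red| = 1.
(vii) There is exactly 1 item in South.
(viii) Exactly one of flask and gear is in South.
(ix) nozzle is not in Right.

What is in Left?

Left = {anchor, flask, magnet, valve}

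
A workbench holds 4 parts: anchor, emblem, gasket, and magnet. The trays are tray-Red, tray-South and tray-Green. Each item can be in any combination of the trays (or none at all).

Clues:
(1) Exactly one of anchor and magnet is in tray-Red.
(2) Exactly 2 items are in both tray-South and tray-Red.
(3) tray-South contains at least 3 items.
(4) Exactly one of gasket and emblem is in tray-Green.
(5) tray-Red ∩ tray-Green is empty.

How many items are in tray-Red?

2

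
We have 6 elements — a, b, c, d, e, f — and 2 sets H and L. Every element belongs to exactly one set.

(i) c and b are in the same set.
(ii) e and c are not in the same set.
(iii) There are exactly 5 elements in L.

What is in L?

L = {a, b, c, d, f}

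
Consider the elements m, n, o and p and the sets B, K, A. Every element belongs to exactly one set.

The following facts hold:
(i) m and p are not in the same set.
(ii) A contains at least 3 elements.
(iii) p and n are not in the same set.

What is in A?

A = {m, n, o}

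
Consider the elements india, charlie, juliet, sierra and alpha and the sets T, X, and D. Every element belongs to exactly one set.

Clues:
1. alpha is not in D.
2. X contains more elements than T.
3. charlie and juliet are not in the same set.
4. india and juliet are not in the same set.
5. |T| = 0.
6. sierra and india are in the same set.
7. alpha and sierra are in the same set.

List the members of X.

From (1): alpha ∉ D.
(5): T already has 0, so the rest are out.
(7): sierra matches alpha: sierra ∉ D.
Only one set left: sierra ∈ X.
Only one set left: alpha ∈ X.
(6): india matches sierra: india ∈ X.
(4): juliet ∉ X.
Only one set left: juliet ∈ D.
(3): charlie ∉ D.
Only one set left: charlie ∈ X.

X = {alpha, charlie, india, sierra}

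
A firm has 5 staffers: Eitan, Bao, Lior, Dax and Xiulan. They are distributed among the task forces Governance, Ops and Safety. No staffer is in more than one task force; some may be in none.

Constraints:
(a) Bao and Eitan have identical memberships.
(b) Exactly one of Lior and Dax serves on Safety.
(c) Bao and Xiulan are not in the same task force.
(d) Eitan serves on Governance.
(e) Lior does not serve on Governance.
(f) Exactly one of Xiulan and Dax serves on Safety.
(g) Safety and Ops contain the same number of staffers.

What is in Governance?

Governance = {Bao, Eitan}

From (d): Eitan ∈ Governance.
From (e): Lior ∉ Governance.
(a): Bao matches Eitan: Bao ∈ Governance.
(c): Xiulan ∉ Governance.
Suppose Dax ∈ Governance: no assignment then satisfies all the clues, so Dax ∉ Governance.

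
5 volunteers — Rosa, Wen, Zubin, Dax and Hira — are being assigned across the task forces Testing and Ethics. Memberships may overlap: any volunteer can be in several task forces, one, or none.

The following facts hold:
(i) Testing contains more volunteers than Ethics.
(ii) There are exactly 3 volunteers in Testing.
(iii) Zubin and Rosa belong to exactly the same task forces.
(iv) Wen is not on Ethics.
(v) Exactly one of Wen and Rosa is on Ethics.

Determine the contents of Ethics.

Ethics = {Rosa, Zubin}

From (iv): Wen ∉ Ethics.
(v) (exactly one): Rosa ∈ Ethics.
(iii): Zubin matches Rosa: Zubin ∈ Ethics.
Suppose Dax ∈ Ethics: no assignment then satisfies all the clues, so Dax ∉ Ethics.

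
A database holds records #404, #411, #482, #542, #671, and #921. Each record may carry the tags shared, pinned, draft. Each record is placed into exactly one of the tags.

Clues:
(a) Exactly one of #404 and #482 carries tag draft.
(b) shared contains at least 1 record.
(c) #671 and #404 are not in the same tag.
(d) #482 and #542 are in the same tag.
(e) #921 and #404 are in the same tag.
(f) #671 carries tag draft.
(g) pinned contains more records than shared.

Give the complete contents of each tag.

shared = {#411}; pinned = {#404, #921}; draft = {#482, #542, #671}

From (f): #671 ∈ draft.
(c): #404 ∉ draft.
(e): #921 matches #404: #921 ∉ draft.
(a) (exactly one): #482 ∈ draft.
(d): #542 matches #482: #542 ∉ shared.
(d): #542 matches #482: #542 ∉ pinned.
(d): #542 matches #482: #542 ∈ draft.
Suppose #404 ∈ shared: no assignment then satisfies all the clues, so #404 ∉ shared.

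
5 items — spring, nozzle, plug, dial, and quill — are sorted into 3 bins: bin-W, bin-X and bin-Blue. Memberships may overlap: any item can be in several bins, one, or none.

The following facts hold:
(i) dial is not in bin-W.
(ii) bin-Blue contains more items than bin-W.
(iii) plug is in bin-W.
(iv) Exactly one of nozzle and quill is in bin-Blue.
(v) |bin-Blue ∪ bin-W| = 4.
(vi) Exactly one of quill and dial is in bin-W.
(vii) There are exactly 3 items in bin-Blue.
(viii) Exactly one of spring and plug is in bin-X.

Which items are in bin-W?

bin-W = {plug, quill}

From (i): dial ∉ bin-W.
From (iii): plug ∈ bin-W.
(vi) (exactly one): quill ∈ bin-W.
Suppose spring ∈ bin-W: no assignment then satisfies all the clues, so spring ∉ bin-W.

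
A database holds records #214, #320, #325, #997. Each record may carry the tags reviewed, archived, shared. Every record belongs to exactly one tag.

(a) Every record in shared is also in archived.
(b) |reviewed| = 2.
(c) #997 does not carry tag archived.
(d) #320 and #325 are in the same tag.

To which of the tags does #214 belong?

#214: reviewed

From (c): #997 ∉ archived.
(a) contrapositive: #997 ∉ shared.
Only one tag left: #997 ∈ reviewed.
Suppose #214 ∉ reviewed: no assignment then satisfies all the clues, so #214 ∈ reviewed.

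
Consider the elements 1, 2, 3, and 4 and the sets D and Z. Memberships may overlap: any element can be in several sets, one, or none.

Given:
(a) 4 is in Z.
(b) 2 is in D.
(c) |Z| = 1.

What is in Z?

From (a): 4 ∈ Z.
From (b): 2 ∈ D.
(c): Z already has 1, so the rest are out.

Z = {4}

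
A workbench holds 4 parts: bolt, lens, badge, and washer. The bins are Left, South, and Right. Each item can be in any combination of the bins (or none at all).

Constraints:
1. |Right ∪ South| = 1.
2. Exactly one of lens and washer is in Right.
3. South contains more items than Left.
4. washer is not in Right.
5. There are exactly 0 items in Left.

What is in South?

South = {lens}

From (4): washer ∉ Right.
(2) (exactly one): lens ∈ Right.
(5): Left already has 0, so the rest are out.
Suppose bolt ∈ South: no assignment then satisfies all the clues, so bolt ∉ South.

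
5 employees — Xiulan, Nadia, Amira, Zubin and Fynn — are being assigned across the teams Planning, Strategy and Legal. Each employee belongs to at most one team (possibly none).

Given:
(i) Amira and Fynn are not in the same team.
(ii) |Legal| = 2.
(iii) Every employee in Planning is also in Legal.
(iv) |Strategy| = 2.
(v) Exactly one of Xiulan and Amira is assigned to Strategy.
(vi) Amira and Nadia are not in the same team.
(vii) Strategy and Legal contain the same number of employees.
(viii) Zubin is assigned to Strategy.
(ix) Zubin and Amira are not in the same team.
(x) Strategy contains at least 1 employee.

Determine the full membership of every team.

Planning = {}; Strategy = {Xiulan, Zubin}; Legal = {Fynn, Nadia}

From (viii): Zubin ∈ Strategy.
(ix): Amira ∉ Strategy.
(v) (exactly one): Xiulan ∈ Strategy.
(iv): Strategy already has 2, so the rest are out.
Suppose Nadia ∈ Planning: no assignment then satisfies all the clues, so Nadia ∉ Planning.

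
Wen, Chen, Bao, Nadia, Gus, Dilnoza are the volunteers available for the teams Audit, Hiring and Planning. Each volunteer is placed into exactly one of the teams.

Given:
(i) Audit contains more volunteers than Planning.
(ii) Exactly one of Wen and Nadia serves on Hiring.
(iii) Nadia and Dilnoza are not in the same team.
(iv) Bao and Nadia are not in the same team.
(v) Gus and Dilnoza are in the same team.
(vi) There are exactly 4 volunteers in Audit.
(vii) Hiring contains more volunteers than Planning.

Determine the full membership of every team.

Audit = {Bao, Dilnoza, Gus, Wen}; Hiring = {Chen, Nadia}; Planning = {}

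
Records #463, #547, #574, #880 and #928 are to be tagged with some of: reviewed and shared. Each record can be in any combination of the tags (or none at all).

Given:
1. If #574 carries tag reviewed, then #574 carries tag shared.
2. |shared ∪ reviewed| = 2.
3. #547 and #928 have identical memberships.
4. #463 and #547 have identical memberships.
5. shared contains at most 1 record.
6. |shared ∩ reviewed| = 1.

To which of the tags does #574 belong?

#574: reviewed, shared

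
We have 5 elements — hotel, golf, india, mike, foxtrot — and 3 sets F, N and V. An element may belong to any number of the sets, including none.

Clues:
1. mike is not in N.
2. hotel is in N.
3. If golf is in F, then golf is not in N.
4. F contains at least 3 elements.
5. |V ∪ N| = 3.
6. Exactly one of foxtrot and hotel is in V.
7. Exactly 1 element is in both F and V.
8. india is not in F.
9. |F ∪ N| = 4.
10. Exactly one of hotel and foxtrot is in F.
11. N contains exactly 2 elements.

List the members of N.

From (1): mike ∉ N.
From (2): hotel ∈ N.
From (8): india ∉ F.
Suppose golf ∈ N: no assignment then satisfies all the clues, so golf ∉ N.

N = {foxtrot, hotel}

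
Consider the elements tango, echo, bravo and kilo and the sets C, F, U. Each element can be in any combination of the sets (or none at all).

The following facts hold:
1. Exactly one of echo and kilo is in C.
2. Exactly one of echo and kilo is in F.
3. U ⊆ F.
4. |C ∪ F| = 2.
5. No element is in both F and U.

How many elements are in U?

0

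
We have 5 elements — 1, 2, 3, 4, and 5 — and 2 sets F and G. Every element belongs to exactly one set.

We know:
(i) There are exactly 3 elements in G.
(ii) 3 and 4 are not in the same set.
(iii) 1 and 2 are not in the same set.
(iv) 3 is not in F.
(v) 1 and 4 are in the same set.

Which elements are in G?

From (iv): 3 ∉ F.
Only one set left: 3 ∈ G.
(ii): 4 ∉ G.
(v): 1 matches 4: 1 ∉ G.
Only one set left: 1 ∈ F.
Only one set left: 4 ∈ F.
(i): only 3 candidates remain for G, so all are in.

G = {2, 3, 5}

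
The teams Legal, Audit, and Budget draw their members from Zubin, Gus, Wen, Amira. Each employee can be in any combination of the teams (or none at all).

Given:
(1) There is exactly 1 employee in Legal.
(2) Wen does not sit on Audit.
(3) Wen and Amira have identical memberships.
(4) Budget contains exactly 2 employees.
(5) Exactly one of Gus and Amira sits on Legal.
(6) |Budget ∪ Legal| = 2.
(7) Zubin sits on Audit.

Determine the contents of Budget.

From (2): Wen ∉ Audit.
From (7): Zubin ∈ Audit.
(3): Amira matches Wen: Amira ∉ Audit.
Suppose Zubin ∉ Budget: no assignment then satisfies all the clues, so Zubin ∈ Budget.

Budget = {Gus, Zubin}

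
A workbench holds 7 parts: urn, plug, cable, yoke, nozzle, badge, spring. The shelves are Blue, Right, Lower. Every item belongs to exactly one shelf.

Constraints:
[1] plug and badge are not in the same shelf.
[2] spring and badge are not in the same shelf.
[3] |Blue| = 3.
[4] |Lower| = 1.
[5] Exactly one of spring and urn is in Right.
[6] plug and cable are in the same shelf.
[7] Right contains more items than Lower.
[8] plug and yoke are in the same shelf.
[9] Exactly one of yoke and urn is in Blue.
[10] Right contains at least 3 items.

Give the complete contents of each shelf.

Blue = {cable, plug, yoke}; Right = {badge, nozzle, urn}; Lower = {spring}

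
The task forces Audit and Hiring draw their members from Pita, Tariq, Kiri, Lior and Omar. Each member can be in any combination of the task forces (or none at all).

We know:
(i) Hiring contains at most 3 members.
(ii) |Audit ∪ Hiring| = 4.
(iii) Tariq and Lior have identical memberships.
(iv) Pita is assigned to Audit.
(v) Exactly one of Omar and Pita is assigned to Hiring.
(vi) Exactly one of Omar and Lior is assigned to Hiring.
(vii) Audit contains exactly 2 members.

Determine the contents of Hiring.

Hiring = {Lior, Pita, Tariq}

From (iv): Pita ∈ Audit.
Suppose Pita ∉ Hiring: no assignment then satisfies all the clues, so Pita ∈ Hiring.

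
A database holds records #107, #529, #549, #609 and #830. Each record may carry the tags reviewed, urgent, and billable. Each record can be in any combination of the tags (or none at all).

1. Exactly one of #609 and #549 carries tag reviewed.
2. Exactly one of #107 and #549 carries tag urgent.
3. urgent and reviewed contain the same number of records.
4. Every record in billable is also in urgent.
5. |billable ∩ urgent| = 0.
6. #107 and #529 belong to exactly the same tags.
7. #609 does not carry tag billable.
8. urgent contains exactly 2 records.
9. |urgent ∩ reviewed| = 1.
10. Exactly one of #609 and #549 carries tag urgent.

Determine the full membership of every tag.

reviewed = {#609, #830}; urgent = {#549, #830}; billable = {}

From (7): #609 ∉ billable.
Suppose #107 ∈ reviewed: no assignment then satisfies all the clues, so #107 ∉ reviewed.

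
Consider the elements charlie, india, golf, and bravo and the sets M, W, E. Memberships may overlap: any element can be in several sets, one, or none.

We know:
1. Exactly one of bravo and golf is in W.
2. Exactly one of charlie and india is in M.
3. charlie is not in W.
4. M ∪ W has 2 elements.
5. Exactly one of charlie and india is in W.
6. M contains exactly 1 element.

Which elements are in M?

M = {india}

From (3): charlie ∉ W.
(5) (exactly one): india ∈ W.
Suppose charlie ∈ M: no assignment then satisfies all the clues, so charlie ∉ M.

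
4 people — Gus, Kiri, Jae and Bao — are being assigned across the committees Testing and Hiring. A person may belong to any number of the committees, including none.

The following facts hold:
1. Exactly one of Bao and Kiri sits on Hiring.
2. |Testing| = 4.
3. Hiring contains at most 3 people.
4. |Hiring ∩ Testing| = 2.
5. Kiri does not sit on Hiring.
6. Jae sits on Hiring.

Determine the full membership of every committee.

Testing = {Bao, Gus, Jae, Kiri}; Hiring = {Bao, Jae}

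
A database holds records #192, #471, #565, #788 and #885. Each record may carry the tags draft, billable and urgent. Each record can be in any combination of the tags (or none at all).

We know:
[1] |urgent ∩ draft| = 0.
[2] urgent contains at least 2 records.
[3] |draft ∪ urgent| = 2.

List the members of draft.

draft = {}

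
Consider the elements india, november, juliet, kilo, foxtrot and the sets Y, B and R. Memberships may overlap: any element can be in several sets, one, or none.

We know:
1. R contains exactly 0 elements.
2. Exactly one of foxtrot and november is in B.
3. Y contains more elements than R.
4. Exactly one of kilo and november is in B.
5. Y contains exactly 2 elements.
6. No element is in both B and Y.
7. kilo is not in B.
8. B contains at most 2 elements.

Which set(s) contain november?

From (7): kilo ∉ B.
(1): R already has 0, so the rest are out.
(4) (exactly one): november ∈ B.
(6) (disjoint): november ∉ Y.
(2) (exactly one): foxtrot ∉ B.

november: B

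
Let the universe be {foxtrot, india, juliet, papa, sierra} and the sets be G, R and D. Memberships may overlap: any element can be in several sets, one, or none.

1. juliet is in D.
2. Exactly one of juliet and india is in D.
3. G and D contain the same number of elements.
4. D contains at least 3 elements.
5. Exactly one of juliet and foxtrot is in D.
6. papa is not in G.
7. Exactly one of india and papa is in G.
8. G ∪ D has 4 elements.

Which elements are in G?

G = {india, juliet, sierra}

From (1): juliet ∈ D.
From (6): papa ∉ G.
(2) (exactly one): india ∉ D.
(5) (exactly one): foxtrot ∉ D.
(7) (exactly one): india ∈ G.
(4): only 3 candidates remain for D, so all are in.
Suppose foxtrot ∈ G: no assignment then satisfies all the clues, so foxtrot ∉ G.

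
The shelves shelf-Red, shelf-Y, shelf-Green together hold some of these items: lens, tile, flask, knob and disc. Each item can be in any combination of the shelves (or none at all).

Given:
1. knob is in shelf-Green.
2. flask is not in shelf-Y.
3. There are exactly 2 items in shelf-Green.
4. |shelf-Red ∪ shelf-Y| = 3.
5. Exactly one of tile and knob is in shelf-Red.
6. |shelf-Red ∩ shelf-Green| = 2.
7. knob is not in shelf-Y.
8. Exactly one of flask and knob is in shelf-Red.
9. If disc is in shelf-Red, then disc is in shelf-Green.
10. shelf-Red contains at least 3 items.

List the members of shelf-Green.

shelf-Green = {disc, knob}

From (1): knob ∈ shelf-Green.
From (2): flask ∉ shelf-Y.
From (7): knob ∉ shelf-Y.
Suppose lens ∈ shelf-Green: no assignment then satisfies all the clues, so lens ∉ shelf-Green.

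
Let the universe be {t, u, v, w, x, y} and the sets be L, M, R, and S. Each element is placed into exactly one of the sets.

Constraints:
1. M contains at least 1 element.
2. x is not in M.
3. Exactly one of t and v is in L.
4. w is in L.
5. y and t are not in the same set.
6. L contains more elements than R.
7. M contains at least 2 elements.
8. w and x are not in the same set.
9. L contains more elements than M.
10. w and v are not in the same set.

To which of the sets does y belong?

From (2): x ∉ M.
From (4): w ∈ L.
(8): x ∉ L.
(10): v ∉ L.
(3) (exactly one): t ∈ L.
(5): y ∉ L.
Suppose y ∉ M: no assignment then satisfies all the clues, so y ∈ M.

y: M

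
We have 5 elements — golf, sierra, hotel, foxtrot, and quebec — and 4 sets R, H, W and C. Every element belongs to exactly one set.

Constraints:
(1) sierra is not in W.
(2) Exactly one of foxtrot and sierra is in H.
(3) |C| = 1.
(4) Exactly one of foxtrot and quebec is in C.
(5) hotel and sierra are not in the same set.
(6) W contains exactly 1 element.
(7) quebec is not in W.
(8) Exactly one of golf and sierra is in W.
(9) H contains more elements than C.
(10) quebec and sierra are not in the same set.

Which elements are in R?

R = {sierra}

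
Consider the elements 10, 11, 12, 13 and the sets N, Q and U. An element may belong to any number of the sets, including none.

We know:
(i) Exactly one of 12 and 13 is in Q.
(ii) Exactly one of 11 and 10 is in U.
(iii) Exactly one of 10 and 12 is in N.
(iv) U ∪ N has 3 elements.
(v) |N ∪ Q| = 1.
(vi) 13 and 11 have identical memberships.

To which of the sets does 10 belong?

10: none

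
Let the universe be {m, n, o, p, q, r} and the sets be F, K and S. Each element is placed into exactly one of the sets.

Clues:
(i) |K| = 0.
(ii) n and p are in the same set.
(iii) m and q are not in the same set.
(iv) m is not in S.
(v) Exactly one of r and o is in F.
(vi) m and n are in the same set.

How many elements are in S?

2

From (iv): m ∉ S.
(i): K already has 0, so the rest are out.
(vi): n matches m: n ∉ S.
Only one set left: m ∈ F.
Only one set left: n ∈ F.
(ii): p matches n: p ∈ F.
(iii): q ∉ F.
Only one set left: q ∈ S.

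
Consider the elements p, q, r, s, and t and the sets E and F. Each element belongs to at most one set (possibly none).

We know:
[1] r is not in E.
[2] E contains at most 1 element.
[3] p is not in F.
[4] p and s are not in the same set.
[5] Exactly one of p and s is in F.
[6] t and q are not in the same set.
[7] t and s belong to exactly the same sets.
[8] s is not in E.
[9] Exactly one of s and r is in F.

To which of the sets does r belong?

r: none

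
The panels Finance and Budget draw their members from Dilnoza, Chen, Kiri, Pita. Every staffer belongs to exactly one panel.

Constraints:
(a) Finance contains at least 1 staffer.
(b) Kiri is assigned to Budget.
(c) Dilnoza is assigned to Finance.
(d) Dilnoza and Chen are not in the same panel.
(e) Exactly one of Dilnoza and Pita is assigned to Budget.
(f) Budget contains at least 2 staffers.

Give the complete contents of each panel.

Finance = {Dilnoza}; Budget = {Chen, Kiri, Pita}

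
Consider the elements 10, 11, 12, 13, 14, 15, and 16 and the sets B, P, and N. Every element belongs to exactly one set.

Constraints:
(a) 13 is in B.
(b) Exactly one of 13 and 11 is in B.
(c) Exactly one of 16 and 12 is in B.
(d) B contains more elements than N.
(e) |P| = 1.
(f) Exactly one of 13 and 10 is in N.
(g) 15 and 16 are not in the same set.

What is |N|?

2

From (a): 13 ∈ B.
(b) (exactly one): 11 ∉ B.
(f) (exactly one): 10 ∈ N.
Suppose 12 ∉ B: no assignment then satisfies all the clues, so 12 ∈ B.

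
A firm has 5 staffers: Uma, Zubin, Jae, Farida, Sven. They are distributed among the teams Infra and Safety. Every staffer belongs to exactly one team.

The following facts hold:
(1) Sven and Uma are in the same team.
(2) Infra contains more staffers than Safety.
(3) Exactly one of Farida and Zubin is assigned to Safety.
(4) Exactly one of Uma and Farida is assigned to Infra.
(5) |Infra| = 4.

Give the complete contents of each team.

Infra = {Jae, Sven, Uma, Zubin}; Safety = {Farida}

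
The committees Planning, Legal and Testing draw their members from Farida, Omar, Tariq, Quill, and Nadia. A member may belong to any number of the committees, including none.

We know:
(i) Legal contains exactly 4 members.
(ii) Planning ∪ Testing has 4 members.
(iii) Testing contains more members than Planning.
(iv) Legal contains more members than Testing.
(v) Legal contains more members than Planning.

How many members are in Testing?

3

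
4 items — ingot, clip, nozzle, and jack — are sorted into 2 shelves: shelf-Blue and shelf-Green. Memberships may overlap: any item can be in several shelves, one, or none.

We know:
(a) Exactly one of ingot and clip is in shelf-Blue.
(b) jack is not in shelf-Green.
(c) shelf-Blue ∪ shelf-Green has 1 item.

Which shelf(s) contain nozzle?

nozzle: none

From (b): jack ∉ shelf-Green.
Suppose nozzle ∈ shelf-Blue: no assignment then satisfies all the clues, so nozzle ∉ shelf-Blue.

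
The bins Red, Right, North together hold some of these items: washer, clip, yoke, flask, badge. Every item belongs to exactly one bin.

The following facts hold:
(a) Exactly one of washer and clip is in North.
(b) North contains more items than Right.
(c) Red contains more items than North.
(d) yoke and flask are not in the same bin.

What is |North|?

2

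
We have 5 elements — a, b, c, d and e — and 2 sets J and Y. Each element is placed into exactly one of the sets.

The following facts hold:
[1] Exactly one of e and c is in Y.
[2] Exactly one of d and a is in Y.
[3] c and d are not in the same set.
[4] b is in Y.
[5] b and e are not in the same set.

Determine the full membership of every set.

J = {d, e}; Y = {a, b, c}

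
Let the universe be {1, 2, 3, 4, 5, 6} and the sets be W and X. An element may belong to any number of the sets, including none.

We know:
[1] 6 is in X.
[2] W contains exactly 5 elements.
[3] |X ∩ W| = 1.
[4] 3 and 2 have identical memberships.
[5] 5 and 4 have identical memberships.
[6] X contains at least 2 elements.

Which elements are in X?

From (1): 6 ∈ X.
Suppose 1 ∉ X: no assignment then satisfies all the clues, so 1 ∈ X.

X = {1, 6}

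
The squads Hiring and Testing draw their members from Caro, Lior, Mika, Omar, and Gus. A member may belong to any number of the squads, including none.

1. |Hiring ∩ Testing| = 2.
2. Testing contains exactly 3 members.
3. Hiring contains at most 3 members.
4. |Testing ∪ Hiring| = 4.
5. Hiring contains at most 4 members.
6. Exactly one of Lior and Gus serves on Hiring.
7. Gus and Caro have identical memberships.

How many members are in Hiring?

3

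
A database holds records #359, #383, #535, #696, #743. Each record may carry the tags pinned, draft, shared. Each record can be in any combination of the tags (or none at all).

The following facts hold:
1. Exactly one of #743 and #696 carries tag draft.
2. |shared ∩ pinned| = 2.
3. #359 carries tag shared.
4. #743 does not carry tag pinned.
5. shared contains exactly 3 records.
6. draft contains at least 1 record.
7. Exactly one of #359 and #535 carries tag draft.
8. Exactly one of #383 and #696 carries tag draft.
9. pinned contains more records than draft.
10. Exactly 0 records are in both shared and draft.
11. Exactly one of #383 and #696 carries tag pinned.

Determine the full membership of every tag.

From (3): #359 ∈ shared.
From (4): #743 ∉ pinned.
Suppose #359 ∉ pinned: no assignment then satisfies all the clues, so #359 ∈ pinned.

pinned = {#359, #383, #535}; draft = {#535, #696}; shared = {#359, #383, #743}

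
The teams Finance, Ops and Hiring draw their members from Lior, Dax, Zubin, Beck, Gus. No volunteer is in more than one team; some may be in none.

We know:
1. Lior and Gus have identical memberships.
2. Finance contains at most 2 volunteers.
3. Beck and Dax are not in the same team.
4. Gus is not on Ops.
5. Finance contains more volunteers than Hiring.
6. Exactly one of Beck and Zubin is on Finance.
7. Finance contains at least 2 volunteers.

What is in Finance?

Finance = {Dax, Zubin}

From (4): Gus ∉ Ops.
(1): Lior matches Gus: Lior ∉ Ops.
Suppose Lior ∈ Finance: no assignment then satisfies all the clues, so Lior ∉ Finance.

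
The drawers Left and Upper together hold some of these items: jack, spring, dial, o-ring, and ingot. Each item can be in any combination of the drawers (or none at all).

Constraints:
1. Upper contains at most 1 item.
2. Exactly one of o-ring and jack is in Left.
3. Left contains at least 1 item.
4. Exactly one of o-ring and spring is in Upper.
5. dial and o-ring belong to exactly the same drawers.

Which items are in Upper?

Upper = {spring}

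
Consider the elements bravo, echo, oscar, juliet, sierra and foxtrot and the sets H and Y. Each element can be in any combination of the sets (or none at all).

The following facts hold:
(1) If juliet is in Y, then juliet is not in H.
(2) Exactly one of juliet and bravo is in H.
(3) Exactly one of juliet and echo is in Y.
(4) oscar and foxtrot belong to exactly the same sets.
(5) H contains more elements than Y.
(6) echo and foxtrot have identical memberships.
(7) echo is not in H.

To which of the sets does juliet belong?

juliet: Y

From (7): echo ∉ H.
(6): foxtrot matches echo: foxtrot ∉ H.
(4): oscar matches foxtrot: oscar ∉ H.
Suppose juliet ∈ H: no assignment then satisfies all the clues, so juliet ∉ H.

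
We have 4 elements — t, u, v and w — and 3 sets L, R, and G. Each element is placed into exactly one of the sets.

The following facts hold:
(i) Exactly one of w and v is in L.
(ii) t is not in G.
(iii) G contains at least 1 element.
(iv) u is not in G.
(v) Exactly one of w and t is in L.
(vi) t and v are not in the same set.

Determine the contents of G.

From (ii): t ∉ G.
From (iv): u ∉ G.
Suppose v ∉ G: no assignment then satisfies all the clues, so v ∈ G.

G = {v}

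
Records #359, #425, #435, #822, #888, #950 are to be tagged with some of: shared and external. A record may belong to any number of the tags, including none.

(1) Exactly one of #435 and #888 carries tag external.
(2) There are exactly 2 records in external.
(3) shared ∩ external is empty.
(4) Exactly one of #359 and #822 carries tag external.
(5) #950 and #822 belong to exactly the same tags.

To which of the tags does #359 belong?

#359: external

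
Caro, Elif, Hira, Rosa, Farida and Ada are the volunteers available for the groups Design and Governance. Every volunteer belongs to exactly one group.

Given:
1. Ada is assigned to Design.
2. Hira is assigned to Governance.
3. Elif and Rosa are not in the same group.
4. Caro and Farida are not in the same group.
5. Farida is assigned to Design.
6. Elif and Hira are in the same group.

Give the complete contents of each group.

Design = {Ada, Farida, Rosa}; Governance = {Caro, Elif, Hira}

From (1): Ada ∈ Design.
From (2): Hira ∈ Governance.
From (5): Farida ∈ Design.
(4): Caro ∉ Design.
(6): Elif matches Hira: Elif ∉ Design.
(6): Elif matches Hira: Elif ∈ Governance.
Only one group left: Caro ∈ Governance.
(3): Rosa ∉ Governance.
Only one group left: Rosa ∈ Design.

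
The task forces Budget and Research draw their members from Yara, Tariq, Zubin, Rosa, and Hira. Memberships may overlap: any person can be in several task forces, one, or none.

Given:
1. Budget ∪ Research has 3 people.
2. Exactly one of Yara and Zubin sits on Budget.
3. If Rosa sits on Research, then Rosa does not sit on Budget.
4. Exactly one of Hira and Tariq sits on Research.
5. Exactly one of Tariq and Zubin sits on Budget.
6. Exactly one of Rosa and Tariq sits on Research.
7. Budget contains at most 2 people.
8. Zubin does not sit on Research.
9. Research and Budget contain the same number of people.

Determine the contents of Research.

Research = {Hira, Rosa}

From (8): Zubin ∉ Research.
Suppose Yara ∈ Research: no assignment then satisfies all the clues, so Yara ∉ Research.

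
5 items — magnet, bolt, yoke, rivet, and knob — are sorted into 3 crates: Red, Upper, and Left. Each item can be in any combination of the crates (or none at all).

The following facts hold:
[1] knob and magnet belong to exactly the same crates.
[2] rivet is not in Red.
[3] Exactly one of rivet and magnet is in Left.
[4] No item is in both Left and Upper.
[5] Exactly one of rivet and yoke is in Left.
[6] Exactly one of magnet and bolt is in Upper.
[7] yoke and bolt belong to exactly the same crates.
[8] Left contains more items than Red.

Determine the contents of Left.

Left = {rivet}

From (2): rivet ∉ Red.
Suppose magnet ∈ Left: no assignment then satisfies all the clues, so magnet ∉ Left.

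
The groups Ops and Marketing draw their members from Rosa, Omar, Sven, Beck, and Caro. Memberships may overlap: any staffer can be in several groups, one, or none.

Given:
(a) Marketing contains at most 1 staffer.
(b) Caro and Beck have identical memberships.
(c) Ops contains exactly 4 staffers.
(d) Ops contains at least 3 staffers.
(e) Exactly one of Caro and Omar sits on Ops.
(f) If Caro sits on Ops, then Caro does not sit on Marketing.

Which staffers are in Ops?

Ops = {Beck, Caro, Rosa, Sven}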